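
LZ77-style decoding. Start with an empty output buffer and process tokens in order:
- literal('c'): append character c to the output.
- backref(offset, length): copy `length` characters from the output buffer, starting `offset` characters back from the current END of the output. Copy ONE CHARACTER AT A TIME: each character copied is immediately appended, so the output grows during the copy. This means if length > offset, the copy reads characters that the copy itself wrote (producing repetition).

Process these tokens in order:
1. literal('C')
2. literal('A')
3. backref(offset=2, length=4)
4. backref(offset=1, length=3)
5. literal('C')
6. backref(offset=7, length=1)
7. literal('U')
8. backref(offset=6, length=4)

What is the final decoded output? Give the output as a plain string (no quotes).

Answer: CACACAAAACAUAAAC

Derivation:
Token 1: literal('C'). Output: "C"
Token 2: literal('A'). Output: "CA"
Token 3: backref(off=2, len=4) (overlapping!). Copied 'CACA' from pos 0. Output: "CACACA"
Token 4: backref(off=1, len=3) (overlapping!). Copied 'AAA' from pos 5. Output: "CACACAAAA"
Token 5: literal('C'). Output: "CACACAAAAC"
Token 6: backref(off=7, len=1). Copied 'A' from pos 3. Output: "CACACAAAACA"
Token 7: literal('U'). Output: "CACACAAAACAU"
Token 8: backref(off=6, len=4). Copied 'AAAC' from pos 6. Output: "CACACAAAACAUAAAC"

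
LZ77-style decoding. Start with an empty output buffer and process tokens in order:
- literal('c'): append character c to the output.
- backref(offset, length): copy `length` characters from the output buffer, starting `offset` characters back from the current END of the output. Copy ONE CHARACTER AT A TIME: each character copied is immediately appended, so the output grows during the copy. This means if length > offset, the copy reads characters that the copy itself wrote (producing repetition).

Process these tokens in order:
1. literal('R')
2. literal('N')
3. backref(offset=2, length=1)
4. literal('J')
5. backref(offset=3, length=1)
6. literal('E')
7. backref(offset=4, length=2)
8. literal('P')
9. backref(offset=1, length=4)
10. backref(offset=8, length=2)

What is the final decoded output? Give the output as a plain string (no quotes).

Token 1: literal('R'). Output: "R"
Token 2: literal('N'). Output: "RN"
Token 3: backref(off=2, len=1). Copied 'R' from pos 0. Output: "RNR"
Token 4: literal('J'). Output: "RNRJ"
Token 5: backref(off=3, len=1). Copied 'N' from pos 1. Output: "RNRJN"
Token 6: literal('E'). Output: "RNRJNE"
Token 7: backref(off=4, len=2). Copied 'RJ' from pos 2. Output: "RNRJNERJ"
Token 8: literal('P'). Output: "RNRJNERJP"
Token 9: backref(off=1, len=4) (overlapping!). Copied 'PPPP' from pos 8. Output: "RNRJNERJPPPPP"
Token 10: backref(off=8, len=2). Copied 'ER' from pos 5. Output: "RNRJNERJPPPPPER"

Answer: RNRJNERJPPPPPER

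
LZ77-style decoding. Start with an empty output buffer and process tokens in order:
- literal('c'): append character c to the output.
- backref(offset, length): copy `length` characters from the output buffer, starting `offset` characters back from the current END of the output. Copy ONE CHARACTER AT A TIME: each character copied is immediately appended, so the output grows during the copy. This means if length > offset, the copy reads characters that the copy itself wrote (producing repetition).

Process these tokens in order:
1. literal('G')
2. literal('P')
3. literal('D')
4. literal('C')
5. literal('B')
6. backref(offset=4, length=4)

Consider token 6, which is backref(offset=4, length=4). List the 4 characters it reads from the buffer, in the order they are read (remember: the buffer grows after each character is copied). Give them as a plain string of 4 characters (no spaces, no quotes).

Answer: PDCB

Derivation:
Token 1: literal('G'). Output: "G"
Token 2: literal('P'). Output: "GP"
Token 3: literal('D'). Output: "GPD"
Token 4: literal('C'). Output: "GPDC"
Token 5: literal('B'). Output: "GPDCB"
Token 6: backref(off=4, len=4). Buffer before: "GPDCB" (len 5)
  byte 1: read out[1]='P', append. Buffer now: "GPDCBP"
  byte 2: read out[2]='D', append. Buffer now: "GPDCBPD"
  byte 3: read out[3]='C', append. Buffer now: "GPDCBPDC"
  byte 4: read out[4]='B', append. Buffer now: "GPDCBPDCB"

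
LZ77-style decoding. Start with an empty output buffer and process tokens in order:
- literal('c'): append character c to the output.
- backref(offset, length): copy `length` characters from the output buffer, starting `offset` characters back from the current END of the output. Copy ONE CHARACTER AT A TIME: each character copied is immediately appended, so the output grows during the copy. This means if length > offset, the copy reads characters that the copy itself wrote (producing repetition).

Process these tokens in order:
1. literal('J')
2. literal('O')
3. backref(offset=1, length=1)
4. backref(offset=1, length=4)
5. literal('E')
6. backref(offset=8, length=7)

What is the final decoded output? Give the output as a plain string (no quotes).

Token 1: literal('J'). Output: "J"
Token 2: literal('O'). Output: "JO"
Token 3: backref(off=1, len=1). Copied 'O' from pos 1. Output: "JOO"
Token 4: backref(off=1, len=4) (overlapping!). Copied 'OOOO' from pos 2. Output: "JOOOOOO"
Token 5: literal('E'). Output: "JOOOOOOE"
Token 6: backref(off=8, len=7). Copied 'JOOOOOO' from pos 0. Output: "JOOOOOOEJOOOOOO"

Answer: JOOOOOOEJOOOOOO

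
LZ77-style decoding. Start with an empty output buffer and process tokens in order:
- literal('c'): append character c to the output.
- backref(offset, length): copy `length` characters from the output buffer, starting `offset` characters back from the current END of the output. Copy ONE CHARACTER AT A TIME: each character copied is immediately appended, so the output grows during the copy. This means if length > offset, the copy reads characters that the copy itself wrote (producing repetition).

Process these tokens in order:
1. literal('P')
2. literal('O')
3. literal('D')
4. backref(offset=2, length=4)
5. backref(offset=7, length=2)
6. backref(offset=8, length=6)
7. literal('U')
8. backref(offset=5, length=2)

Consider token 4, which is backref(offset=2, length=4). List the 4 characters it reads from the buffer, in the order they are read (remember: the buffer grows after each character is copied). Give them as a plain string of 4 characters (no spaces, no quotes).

Token 1: literal('P'). Output: "P"
Token 2: literal('O'). Output: "PO"
Token 3: literal('D'). Output: "POD"
Token 4: backref(off=2, len=4). Buffer before: "POD" (len 3)
  byte 1: read out[1]='O', append. Buffer now: "PODO"
  byte 2: read out[2]='D', append. Buffer now: "PODOD"
  byte 3: read out[3]='O', append. Buffer now: "PODODO"
  byte 4: read out[4]='D', append. Buffer now: "PODODOD"

Answer: ODOD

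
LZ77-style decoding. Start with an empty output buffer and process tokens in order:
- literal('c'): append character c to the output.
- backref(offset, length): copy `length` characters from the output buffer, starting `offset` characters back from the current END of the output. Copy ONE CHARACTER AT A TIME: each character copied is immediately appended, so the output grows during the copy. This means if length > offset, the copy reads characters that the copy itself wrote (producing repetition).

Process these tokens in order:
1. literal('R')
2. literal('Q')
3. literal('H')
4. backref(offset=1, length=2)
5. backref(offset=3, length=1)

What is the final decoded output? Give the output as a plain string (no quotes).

Answer: RQHHHH

Derivation:
Token 1: literal('R'). Output: "R"
Token 2: literal('Q'). Output: "RQ"
Token 3: literal('H'). Output: "RQH"
Token 4: backref(off=1, len=2) (overlapping!). Copied 'HH' from pos 2. Output: "RQHHH"
Token 5: backref(off=3, len=1). Copied 'H' from pos 2. Output: "RQHHHH"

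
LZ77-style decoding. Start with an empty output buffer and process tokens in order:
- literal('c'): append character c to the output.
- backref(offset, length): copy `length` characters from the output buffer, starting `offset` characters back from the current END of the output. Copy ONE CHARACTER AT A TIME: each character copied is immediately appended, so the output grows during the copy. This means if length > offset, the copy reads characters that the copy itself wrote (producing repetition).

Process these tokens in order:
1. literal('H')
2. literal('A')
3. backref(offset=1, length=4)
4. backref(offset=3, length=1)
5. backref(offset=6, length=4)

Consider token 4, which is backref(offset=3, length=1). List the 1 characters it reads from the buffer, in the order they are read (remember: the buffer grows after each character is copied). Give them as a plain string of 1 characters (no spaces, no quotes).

Answer: A

Derivation:
Token 1: literal('H'). Output: "H"
Token 2: literal('A'). Output: "HA"
Token 3: backref(off=1, len=4) (overlapping!). Copied 'AAAA' from pos 1. Output: "HAAAAA"
Token 4: backref(off=3, len=1). Buffer before: "HAAAAA" (len 6)
  byte 1: read out[3]='A', append. Buffer now: "HAAAAAA"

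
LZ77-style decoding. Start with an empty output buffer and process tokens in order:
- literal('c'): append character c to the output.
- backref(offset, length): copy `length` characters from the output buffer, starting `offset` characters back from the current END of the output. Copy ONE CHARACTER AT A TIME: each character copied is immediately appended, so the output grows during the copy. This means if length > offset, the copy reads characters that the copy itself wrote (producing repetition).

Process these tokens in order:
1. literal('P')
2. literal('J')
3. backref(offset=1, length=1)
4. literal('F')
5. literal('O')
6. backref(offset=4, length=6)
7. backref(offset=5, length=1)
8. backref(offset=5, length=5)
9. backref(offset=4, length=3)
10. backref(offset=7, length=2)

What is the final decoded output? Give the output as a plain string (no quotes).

Answer: PJJFOJJFOJJJFOJJJOJJOJ

Derivation:
Token 1: literal('P'). Output: "P"
Token 2: literal('J'). Output: "PJ"
Token 3: backref(off=1, len=1). Copied 'J' from pos 1. Output: "PJJ"
Token 4: literal('F'). Output: "PJJF"
Token 5: literal('O'). Output: "PJJFO"
Token 6: backref(off=4, len=6) (overlapping!). Copied 'JJFOJJ' from pos 1. Output: "PJJFOJJFOJJ"
Token 7: backref(off=5, len=1). Copied 'J' from pos 6. Output: "PJJFOJJFOJJJ"
Token 8: backref(off=5, len=5). Copied 'FOJJJ' from pos 7. Output: "PJJFOJJFOJJJFOJJJ"
Token 9: backref(off=4, len=3). Copied 'OJJ' from pos 13. Output: "PJJFOJJFOJJJFOJJJOJJ"
Token 10: backref(off=7, len=2). Copied 'OJ' from pos 13. Output: "PJJFOJJFOJJJFOJJJOJJOJ"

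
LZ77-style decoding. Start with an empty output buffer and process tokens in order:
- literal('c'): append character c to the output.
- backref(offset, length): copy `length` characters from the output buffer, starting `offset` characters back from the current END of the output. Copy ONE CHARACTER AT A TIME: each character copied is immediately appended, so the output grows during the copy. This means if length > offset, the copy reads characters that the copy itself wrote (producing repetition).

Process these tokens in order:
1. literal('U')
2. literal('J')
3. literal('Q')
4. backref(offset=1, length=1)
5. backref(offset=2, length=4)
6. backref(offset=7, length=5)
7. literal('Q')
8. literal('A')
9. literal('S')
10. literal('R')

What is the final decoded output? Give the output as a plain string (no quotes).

Token 1: literal('U'). Output: "U"
Token 2: literal('J'). Output: "UJ"
Token 3: literal('Q'). Output: "UJQ"
Token 4: backref(off=1, len=1). Copied 'Q' from pos 2. Output: "UJQQ"
Token 5: backref(off=2, len=4) (overlapping!). Copied 'QQQQ' from pos 2. Output: "UJQQQQQQ"
Token 6: backref(off=7, len=5). Copied 'JQQQQ' from pos 1. Output: "UJQQQQQQJQQQQ"
Token 7: literal('Q'). Output: "UJQQQQQQJQQQQQ"
Token 8: literal('A'). Output: "UJQQQQQQJQQQQQA"
Token 9: literal('S'). Output: "UJQQQQQQJQQQQQAS"
Token 10: literal('R'). Output: "UJQQQQQQJQQQQQASR"

Answer: UJQQQQQQJQQQQQASR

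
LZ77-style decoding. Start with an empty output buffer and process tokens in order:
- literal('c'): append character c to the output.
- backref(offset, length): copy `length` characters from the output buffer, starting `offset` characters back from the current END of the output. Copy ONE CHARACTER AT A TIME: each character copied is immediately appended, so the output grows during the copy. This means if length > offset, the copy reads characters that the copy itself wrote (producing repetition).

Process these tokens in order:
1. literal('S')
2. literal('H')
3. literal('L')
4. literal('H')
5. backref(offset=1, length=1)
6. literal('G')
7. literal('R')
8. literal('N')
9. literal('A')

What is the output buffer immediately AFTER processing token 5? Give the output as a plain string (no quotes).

Answer: SHLHH

Derivation:
Token 1: literal('S'). Output: "S"
Token 2: literal('H'). Output: "SH"
Token 3: literal('L'). Output: "SHL"
Token 4: literal('H'). Output: "SHLH"
Token 5: backref(off=1, len=1). Copied 'H' from pos 3. Output: "SHLHH"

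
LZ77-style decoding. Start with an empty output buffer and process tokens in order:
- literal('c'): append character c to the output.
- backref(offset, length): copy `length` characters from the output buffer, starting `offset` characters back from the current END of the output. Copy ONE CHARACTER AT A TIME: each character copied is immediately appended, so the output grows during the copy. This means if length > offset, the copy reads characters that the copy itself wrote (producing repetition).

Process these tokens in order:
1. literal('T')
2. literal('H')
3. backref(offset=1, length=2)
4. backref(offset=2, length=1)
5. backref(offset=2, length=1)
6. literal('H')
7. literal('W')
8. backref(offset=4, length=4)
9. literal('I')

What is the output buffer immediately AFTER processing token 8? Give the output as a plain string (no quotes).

Answer: THHHHHHWHHHW

Derivation:
Token 1: literal('T'). Output: "T"
Token 2: literal('H'). Output: "TH"
Token 3: backref(off=1, len=2) (overlapping!). Copied 'HH' from pos 1. Output: "THHH"
Token 4: backref(off=2, len=1). Copied 'H' from pos 2. Output: "THHHH"
Token 5: backref(off=2, len=1). Copied 'H' from pos 3. Output: "THHHHH"
Token 6: literal('H'). Output: "THHHHHH"
Token 7: literal('W'). Output: "THHHHHHW"
Token 8: backref(off=4, len=4). Copied 'HHHW' from pos 4. Output: "THHHHHHWHHHW"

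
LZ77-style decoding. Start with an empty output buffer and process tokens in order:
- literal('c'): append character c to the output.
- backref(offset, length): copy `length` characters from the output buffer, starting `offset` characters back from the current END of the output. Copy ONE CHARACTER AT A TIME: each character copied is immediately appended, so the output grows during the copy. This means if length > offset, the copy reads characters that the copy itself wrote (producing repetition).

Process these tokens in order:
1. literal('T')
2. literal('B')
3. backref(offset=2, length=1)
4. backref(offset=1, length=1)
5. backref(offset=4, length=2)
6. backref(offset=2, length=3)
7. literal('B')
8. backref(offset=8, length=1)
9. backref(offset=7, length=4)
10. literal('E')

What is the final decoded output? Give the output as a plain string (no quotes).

Answer: TBTTTBTBTBTTBTBE

Derivation:
Token 1: literal('T'). Output: "T"
Token 2: literal('B'). Output: "TB"
Token 3: backref(off=2, len=1). Copied 'T' from pos 0. Output: "TBT"
Token 4: backref(off=1, len=1). Copied 'T' from pos 2. Output: "TBTT"
Token 5: backref(off=4, len=2). Copied 'TB' from pos 0. Output: "TBTTTB"
Token 6: backref(off=2, len=3) (overlapping!). Copied 'TBT' from pos 4. Output: "TBTTTBTBT"
Token 7: literal('B'). Output: "TBTTTBTBTB"
Token 8: backref(off=8, len=1). Copied 'T' from pos 2. Output: "TBTTTBTBTBT"
Token 9: backref(off=7, len=4). Copied 'TBTB' from pos 4. Output: "TBTTTBTBTBTTBTB"
Token 10: literal('E'). Output: "TBTTTBTBTBTTBTBE"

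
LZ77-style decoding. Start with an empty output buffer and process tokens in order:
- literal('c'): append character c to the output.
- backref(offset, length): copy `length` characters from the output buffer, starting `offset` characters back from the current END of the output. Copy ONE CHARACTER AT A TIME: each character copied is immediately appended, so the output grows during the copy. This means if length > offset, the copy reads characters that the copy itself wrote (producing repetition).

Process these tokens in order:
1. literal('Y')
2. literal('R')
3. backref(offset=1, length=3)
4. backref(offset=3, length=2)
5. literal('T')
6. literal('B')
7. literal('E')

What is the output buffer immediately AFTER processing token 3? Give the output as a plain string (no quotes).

Answer: YRRRR

Derivation:
Token 1: literal('Y'). Output: "Y"
Token 2: literal('R'). Output: "YR"
Token 3: backref(off=1, len=3) (overlapping!). Copied 'RRR' from pos 1. Output: "YRRRR"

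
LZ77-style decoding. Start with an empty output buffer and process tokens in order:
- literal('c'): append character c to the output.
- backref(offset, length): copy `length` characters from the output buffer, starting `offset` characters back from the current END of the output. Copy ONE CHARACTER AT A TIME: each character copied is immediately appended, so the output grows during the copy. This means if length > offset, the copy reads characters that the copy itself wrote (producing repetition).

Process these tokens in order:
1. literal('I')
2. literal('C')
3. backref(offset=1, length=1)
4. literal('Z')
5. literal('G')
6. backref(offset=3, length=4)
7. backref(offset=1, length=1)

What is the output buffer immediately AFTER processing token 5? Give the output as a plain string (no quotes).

Token 1: literal('I'). Output: "I"
Token 2: literal('C'). Output: "IC"
Token 3: backref(off=1, len=1). Copied 'C' from pos 1. Output: "ICC"
Token 4: literal('Z'). Output: "ICCZ"
Token 5: literal('G'). Output: "ICCZG"

Answer: ICCZG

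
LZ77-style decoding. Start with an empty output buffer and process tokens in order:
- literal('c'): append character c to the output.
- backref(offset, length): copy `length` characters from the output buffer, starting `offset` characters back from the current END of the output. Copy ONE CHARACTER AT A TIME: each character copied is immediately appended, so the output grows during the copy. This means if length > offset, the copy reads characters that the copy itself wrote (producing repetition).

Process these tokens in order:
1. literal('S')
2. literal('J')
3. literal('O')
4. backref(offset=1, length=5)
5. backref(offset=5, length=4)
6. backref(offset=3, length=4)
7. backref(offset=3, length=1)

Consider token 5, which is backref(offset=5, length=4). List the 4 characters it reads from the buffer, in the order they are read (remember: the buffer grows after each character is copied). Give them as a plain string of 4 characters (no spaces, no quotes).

Token 1: literal('S'). Output: "S"
Token 2: literal('J'). Output: "SJ"
Token 3: literal('O'). Output: "SJO"
Token 4: backref(off=1, len=5) (overlapping!). Copied 'OOOOO' from pos 2. Output: "SJOOOOOO"
Token 5: backref(off=5, len=4). Buffer before: "SJOOOOOO" (len 8)
  byte 1: read out[3]='O', append. Buffer now: "SJOOOOOOO"
  byte 2: read out[4]='O', append. Buffer now: "SJOOOOOOOO"
  byte 3: read out[5]='O', append. Buffer now: "SJOOOOOOOOO"
  byte 4: read out[6]='O', append. Buffer now: "SJOOOOOOOOOO"

Answer: OOOO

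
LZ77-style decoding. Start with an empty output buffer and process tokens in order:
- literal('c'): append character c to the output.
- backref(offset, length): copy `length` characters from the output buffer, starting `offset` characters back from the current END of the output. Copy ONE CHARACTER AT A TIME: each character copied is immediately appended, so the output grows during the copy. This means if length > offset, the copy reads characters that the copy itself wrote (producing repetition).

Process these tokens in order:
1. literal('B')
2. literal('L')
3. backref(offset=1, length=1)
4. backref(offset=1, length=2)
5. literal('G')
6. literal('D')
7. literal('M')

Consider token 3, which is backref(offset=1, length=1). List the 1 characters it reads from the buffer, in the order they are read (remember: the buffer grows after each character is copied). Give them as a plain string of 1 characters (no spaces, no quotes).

Answer: L

Derivation:
Token 1: literal('B'). Output: "B"
Token 2: literal('L'). Output: "BL"
Token 3: backref(off=1, len=1). Buffer before: "BL" (len 2)
  byte 1: read out[1]='L', append. Buffer now: "BLL"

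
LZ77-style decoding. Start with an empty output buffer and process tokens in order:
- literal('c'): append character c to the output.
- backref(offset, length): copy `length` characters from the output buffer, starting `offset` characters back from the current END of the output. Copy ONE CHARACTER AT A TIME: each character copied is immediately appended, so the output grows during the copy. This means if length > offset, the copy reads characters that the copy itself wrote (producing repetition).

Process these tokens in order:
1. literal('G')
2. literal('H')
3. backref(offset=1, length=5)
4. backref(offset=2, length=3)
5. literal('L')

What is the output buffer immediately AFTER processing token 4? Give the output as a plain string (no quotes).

Answer: GHHHHHHHHH

Derivation:
Token 1: literal('G'). Output: "G"
Token 2: literal('H'). Output: "GH"
Token 3: backref(off=1, len=5) (overlapping!). Copied 'HHHHH' from pos 1. Output: "GHHHHHH"
Token 4: backref(off=2, len=3) (overlapping!). Copied 'HHH' from pos 5. Output: "GHHHHHHHHH"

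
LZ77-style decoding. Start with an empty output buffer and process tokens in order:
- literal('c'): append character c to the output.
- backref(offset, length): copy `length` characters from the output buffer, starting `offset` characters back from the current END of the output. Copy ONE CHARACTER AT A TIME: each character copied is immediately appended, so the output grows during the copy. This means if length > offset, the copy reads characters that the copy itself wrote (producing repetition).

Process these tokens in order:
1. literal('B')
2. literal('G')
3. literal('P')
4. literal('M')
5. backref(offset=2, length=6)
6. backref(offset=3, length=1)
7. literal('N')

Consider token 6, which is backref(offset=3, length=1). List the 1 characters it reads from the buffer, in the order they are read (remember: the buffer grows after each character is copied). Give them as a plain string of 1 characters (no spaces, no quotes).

Token 1: literal('B'). Output: "B"
Token 2: literal('G'). Output: "BG"
Token 3: literal('P'). Output: "BGP"
Token 4: literal('M'). Output: "BGPM"
Token 5: backref(off=2, len=6) (overlapping!). Copied 'PMPMPM' from pos 2. Output: "BGPMPMPMPM"
Token 6: backref(off=3, len=1). Buffer before: "BGPMPMPMPM" (len 10)
  byte 1: read out[7]='M', append. Buffer now: "BGPMPMPMPMM"

Answer: M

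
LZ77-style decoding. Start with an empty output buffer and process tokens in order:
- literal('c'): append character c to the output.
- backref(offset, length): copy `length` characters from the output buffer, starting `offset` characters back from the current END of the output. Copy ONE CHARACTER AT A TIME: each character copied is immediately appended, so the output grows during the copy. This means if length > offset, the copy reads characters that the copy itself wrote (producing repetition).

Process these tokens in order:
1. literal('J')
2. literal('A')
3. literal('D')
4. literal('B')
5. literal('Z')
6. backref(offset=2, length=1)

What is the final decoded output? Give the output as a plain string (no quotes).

Token 1: literal('J'). Output: "J"
Token 2: literal('A'). Output: "JA"
Token 3: literal('D'). Output: "JAD"
Token 4: literal('B'). Output: "JADB"
Token 5: literal('Z'). Output: "JADBZ"
Token 6: backref(off=2, len=1). Copied 'B' from pos 3. Output: "JADBZB"

Answer: JADBZB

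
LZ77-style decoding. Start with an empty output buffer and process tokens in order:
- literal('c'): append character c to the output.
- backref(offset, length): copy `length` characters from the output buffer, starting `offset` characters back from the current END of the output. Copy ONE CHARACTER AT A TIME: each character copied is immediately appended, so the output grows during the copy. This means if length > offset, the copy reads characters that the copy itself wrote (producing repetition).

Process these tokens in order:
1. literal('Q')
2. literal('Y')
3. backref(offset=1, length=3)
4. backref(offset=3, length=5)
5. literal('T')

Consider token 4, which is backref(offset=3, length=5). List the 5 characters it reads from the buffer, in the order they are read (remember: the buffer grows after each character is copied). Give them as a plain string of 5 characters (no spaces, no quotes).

Answer: YYYYY

Derivation:
Token 1: literal('Q'). Output: "Q"
Token 2: literal('Y'). Output: "QY"
Token 3: backref(off=1, len=3) (overlapping!). Copied 'YYY' from pos 1. Output: "QYYYY"
Token 4: backref(off=3, len=5). Buffer before: "QYYYY" (len 5)
  byte 1: read out[2]='Y', append. Buffer now: "QYYYYY"
  byte 2: read out[3]='Y', append. Buffer now: "QYYYYYY"
  byte 3: read out[4]='Y', append. Buffer now: "QYYYYYYY"
  byte 4: read out[5]='Y', append. Buffer now: "QYYYYYYYY"
  byte 5: read out[6]='Y', append. Buffer now: "QYYYYYYYYY"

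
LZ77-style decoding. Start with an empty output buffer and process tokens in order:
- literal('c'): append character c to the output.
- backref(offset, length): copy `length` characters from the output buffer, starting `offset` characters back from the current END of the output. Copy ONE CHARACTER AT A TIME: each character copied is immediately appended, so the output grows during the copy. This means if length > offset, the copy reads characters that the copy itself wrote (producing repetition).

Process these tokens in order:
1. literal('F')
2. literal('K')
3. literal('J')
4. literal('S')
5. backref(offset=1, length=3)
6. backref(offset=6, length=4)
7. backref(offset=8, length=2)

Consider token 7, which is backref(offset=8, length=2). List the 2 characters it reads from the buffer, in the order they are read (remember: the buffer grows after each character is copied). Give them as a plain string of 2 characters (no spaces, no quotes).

Token 1: literal('F'). Output: "F"
Token 2: literal('K'). Output: "FK"
Token 3: literal('J'). Output: "FKJ"
Token 4: literal('S'). Output: "FKJS"
Token 5: backref(off=1, len=3) (overlapping!). Copied 'SSS' from pos 3. Output: "FKJSSSS"
Token 6: backref(off=6, len=4). Copied 'KJSS' from pos 1. Output: "FKJSSSSKJSS"
Token 7: backref(off=8, len=2). Buffer before: "FKJSSSSKJSS" (len 11)
  byte 1: read out[3]='S', append. Buffer now: "FKJSSSSKJSSS"
  byte 2: read out[4]='S', append. Buffer now: "FKJSSSSKJSSSS"

Answer: SS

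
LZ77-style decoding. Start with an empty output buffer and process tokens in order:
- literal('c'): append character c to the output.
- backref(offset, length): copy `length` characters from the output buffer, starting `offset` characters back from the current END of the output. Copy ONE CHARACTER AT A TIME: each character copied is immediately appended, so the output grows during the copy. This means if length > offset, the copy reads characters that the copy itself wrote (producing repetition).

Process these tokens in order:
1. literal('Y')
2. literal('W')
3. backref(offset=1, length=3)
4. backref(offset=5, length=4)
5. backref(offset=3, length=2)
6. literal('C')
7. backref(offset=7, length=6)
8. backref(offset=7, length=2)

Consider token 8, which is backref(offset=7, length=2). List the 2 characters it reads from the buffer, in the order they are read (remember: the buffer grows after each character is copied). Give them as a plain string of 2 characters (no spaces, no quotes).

Token 1: literal('Y'). Output: "Y"
Token 2: literal('W'). Output: "YW"
Token 3: backref(off=1, len=3) (overlapping!). Copied 'WWW' from pos 1. Output: "YWWWW"
Token 4: backref(off=5, len=4). Copied 'YWWW' from pos 0. Output: "YWWWWYWWW"
Token 5: backref(off=3, len=2). Copied 'WW' from pos 6. Output: "YWWWWYWWWWW"
Token 6: literal('C'). Output: "YWWWWYWWWWWC"
Token 7: backref(off=7, len=6). Copied 'YWWWWW' from pos 5. Output: "YWWWWYWWWWWCYWWWWW"
Token 8: backref(off=7, len=2). Buffer before: "YWWWWYWWWWWCYWWWWW" (len 18)
  byte 1: read out[11]='C', append. Buffer now: "YWWWWYWWWWWCYWWWWWC"
  byte 2: read out[12]='Y', append. Buffer now: "YWWWWYWWWWWCYWWWWWCY"

Answer: CY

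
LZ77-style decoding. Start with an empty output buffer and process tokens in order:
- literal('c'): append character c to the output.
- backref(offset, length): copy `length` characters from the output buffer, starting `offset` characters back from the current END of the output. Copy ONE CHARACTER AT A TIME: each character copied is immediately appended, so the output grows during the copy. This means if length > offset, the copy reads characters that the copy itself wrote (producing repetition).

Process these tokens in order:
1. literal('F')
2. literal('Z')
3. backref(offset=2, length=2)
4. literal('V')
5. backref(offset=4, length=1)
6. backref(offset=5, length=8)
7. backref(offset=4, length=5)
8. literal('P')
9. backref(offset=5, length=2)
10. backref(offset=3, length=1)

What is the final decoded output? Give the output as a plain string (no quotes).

Token 1: literal('F'). Output: "F"
Token 2: literal('Z'). Output: "FZ"
Token 3: backref(off=2, len=2). Copied 'FZ' from pos 0. Output: "FZFZ"
Token 4: literal('V'). Output: "FZFZV"
Token 5: backref(off=4, len=1). Copied 'Z' from pos 1. Output: "FZFZVZ"
Token 6: backref(off=5, len=8) (overlapping!). Copied 'ZFZVZZFZ' from pos 1. Output: "FZFZVZZFZVZZFZ"
Token 7: backref(off=4, len=5) (overlapping!). Copied 'ZZFZZ' from pos 10. Output: "FZFZVZZFZVZZFZZZFZZ"
Token 8: literal('P'). Output: "FZFZVZZFZVZZFZZZFZZP"
Token 9: backref(off=5, len=2). Copied 'ZF' from pos 15. Output: "FZFZVZZFZVZZFZZZFZZPZF"
Token 10: backref(off=3, len=1). Copied 'P' from pos 19. Output: "FZFZVZZFZVZZFZZZFZZPZFP"

Answer: FZFZVZZFZVZZFZZZFZZPZFP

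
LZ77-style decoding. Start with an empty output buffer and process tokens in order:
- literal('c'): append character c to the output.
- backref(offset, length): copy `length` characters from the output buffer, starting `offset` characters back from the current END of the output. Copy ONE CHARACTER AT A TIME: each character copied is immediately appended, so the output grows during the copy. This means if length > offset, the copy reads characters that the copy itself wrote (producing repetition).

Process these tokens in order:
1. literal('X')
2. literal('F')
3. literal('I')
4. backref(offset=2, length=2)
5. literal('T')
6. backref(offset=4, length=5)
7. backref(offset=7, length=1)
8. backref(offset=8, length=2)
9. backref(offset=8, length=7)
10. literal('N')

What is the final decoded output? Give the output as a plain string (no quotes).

Token 1: literal('X'). Output: "X"
Token 2: literal('F'). Output: "XF"
Token 3: literal('I'). Output: "XFI"
Token 4: backref(off=2, len=2). Copied 'FI' from pos 1. Output: "XFIFI"
Token 5: literal('T'). Output: "XFIFIT"
Token 6: backref(off=4, len=5) (overlapping!). Copied 'IFITI' from pos 2. Output: "XFIFITIFITI"
Token 7: backref(off=7, len=1). Copied 'I' from pos 4. Output: "XFIFITIFITII"
Token 8: backref(off=8, len=2). Copied 'IT' from pos 4. Output: "XFIFITIFITIIIT"
Token 9: backref(off=8, len=7). Copied 'IFITIII' from pos 6. Output: "XFIFITIFITIIITIFITIII"
Token 10: literal('N'). Output: "XFIFITIFITIIITIFITIIIN"

Answer: XFIFITIFITIIITIFITIIIN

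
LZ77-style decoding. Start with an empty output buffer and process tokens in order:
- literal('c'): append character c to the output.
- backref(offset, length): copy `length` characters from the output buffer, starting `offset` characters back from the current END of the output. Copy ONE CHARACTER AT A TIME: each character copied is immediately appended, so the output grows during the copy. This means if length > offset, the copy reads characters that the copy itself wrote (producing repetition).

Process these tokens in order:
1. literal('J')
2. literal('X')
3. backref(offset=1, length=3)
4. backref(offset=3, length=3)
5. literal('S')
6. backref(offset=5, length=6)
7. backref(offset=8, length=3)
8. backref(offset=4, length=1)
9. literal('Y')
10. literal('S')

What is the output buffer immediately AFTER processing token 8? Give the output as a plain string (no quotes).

Token 1: literal('J'). Output: "J"
Token 2: literal('X'). Output: "JX"
Token 3: backref(off=1, len=3) (overlapping!). Copied 'XXX' from pos 1. Output: "JXXXX"
Token 4: backref(off=3, len=3). Copied 'XXX' from pos 2. Output: "JXXXXXXX"
Token 5: literal('S'). Output: "JXXXXXXXS"
Token 6: backref(off=5, len=6) (overlapping!). Copied 'XXXXSX' from pos 4. Output: "JXXXXXXXSXXXXSX"
Token 7: backref(off=8, len=3). Copied 'XSX' from pos 7. Output: "JXXXXXXXSXXXXSXXSX"
Token 8: backref(off=4, len=1). Copied 'X' from pos 14. Output: "JXXXXXXXSXXXXSXXSXX"

Answer: JXXXXXXXSXXXXSXXSXX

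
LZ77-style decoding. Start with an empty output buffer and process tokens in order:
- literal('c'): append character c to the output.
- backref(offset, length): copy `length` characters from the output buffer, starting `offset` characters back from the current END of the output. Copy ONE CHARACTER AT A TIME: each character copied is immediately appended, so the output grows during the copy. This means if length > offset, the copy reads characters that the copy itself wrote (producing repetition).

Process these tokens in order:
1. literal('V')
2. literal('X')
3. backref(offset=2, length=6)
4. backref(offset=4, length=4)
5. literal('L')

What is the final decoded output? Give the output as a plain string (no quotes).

Token 1: literal('V'). Output: "V"
Token 2: literal('X'). Output: "VX"
Token 3: backref(off=2, len=6) (overlapping!). Copied 'VXVXVX' from pos 0. Output: "VXVXVXVX"
Token 4: backref(off=4, len=4). Copied 'VXVX' from pos 4. Output: "VXVXVXVXVXVX"
Token 5: literal('L'). Output: "VXVXVXVXVXVXL"

Answer: VXVXVXVXVXVXL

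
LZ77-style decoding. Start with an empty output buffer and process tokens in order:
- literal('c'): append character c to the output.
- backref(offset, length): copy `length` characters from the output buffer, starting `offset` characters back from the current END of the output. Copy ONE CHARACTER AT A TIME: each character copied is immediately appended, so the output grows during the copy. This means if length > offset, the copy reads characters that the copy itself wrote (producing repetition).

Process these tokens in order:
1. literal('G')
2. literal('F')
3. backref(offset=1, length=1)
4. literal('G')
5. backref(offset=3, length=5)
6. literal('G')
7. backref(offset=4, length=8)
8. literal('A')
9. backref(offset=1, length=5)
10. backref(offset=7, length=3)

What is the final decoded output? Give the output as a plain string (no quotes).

Answer: GFFGFFGFFGGFFGGFFGAAAAAAGAA

Derivation:
Token 1: literal('G'). Output: "G"
Token 2: literal('F'). Output: "GF"
Token 3: backref(off=1, len=1). Copied 'F' from pos 1. Output: "GFF"
Token 4: literal('G'). Output: "GFFG"
Token 5: backref(off=3, len=5) (overlapping!). Copied 'FFGFF' from pos 1. Output: "GFFGFFGFF"
Token 6: literal('G'). Output: "GFFGFFGFFG"
Token 7: backref(off=4, len=8) (overlapping!). Copied 'GFFGGFFG' from pos 6. Output: "GFFGFFGFFGGFFGGFFG"
Token 8: literal('A'). Output: "GFFGFFGFFGGFFGGFFGA"
Token 9: backref(off=1, len=5) (overlapping!). Copied 'AAAAA' from pos 18. Output: "GFFGFFGFFGGFFGGFFGAAAAAA"
Token 10: backref(off=7, len=3). Copied 'GAA' from pos 17. Output: "GFFGFFGFFGGFFGGFFGAAAAAAGAA"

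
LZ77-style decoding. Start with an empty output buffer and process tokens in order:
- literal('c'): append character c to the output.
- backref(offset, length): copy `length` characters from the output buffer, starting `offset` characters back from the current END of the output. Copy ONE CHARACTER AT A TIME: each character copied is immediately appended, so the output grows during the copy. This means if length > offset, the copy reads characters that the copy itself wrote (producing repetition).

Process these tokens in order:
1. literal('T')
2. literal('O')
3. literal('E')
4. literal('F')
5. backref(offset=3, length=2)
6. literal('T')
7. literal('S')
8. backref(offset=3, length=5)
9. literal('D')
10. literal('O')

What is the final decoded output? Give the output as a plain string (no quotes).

Answer: TOEFOETSETSETDO

Derivation:
Token 1: literal('T'). Output: "T"
Token 2: literal('O'). Output: "TO"
Token 3: literal('E'). Output: "TOE"
Token 4: literal('F'). Output: "TOEF"
Token 5: backref(off=3, len=2). Copied 'OE' from pos 1. Output: "TOEFOE"
Token 6: literal('T'). Output: "TOEFOET"
Token 7: literal('S'). Output: "TOEFOETS"
Token 8: backref(off=3, len=5) (overlapping!). Copied 'ETSET' from pos 5. Output: "TOEFOETSETSET"
Token 9: literal('D'). Output: "TOEFOETSETSETD"
Token 10: literal('O'). Output: "TOEFOETSETSETDO"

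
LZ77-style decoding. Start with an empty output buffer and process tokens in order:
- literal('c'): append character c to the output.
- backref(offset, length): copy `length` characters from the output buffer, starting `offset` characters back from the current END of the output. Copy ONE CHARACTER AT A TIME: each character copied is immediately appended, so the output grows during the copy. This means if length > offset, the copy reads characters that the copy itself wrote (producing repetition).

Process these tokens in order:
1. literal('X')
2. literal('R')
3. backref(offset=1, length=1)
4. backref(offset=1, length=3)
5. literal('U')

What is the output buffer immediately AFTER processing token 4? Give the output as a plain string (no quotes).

Token 1: literal('X'). Output: "X"
Token 2: literal('R'). Output: "XR"
Token 3: backref(off=1, len=1). Copied 'R' from pos 1. Output: "XRR"
Token 4: backref(off=1, len=3) (overlapping!). Copied 'RRR' from pos 2. Output: "XRRRRR"

Answer: XRRRRR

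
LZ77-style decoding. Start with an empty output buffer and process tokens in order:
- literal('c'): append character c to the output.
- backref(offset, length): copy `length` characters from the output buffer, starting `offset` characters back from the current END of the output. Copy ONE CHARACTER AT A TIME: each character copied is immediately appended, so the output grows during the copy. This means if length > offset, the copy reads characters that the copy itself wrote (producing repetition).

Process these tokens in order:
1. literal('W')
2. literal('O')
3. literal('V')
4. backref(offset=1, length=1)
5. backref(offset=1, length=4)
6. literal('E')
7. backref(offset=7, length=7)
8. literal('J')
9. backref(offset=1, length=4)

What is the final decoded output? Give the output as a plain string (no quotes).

Token 1: literal('W'). Output: "W"
Token 2: literal('O'). Output: "WO"
Token 3: literal('V'). Output: "WOV"
Token 4: backref(off=1, len=1). Copied 'V' from pos 2. Output: "WOVV"
Token 5: backref(off=1, len=4) (overlapping!). Copied 'VVVV' from pos 3. Output: "WOVVVVVV"
Token 6: literal('E'). Output: "WOVVVVVVE"
Token 7: backref(off=7, len=7). Copied 'VVVVVVE' from pos 2. Output: "WOVVVVVVEVVVVVVE"
Token 8: literal('J'). Output: "WOVVVVVVEVVVVVVEJ"
Token 9: backref(off=1, len=4) (overlapping!). Copied 'JJJJ' from pos 16. Output: "WOVVVVVVEVVVVVVEJJJJJ"

Answer: WOVVVVVVEVVVVVVEJJJJJ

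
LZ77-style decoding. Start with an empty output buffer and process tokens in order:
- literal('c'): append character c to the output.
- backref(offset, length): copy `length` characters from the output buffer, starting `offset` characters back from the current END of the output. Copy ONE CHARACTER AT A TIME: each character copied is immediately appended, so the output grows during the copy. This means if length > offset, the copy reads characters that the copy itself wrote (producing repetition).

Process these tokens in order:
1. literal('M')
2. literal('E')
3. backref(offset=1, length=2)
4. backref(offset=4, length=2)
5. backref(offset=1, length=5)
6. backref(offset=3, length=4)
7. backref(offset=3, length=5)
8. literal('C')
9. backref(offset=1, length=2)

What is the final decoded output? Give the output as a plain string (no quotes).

Token 1: literal('M'). Output: "M"
Token 2: literal('E'). Output: "ME"
Token 3: backref(off=1, len=2) (overlapping!). Copied 'EE' from pos 1. Output: "MEEE"
Token 4: backref(off=4, len=2). Copied 'ME' from pos 0. Output: "MEEEME"
Token 5: backref(off=1, len=5) (overlapping!). Copied 'EEEEE' from pos 5. Output: "MEEEMEEEEEE"
Token 6: backref(off=3, len=4) (overlapping!). Copied 'EEEE' from pos 8. Output: "MEEEMEEEEEEEEEE"
Token 7: backref(off=3, len=5) (overlapping!). Copied 'EEEEE' from pos 12. Output: "MEEEMEEEEEEEEEEEEEEE"
Token 8: literal('C'). Output: "MEEEMEEEEEEEEEEEEEEEC"
Token 9: backref(off=1, len=2) (overlapping!). Copied 'CC' from pos 20. Output: "MEEEMEEEEEEEEEEEEEEECCC"

Answer: MEEEMEEEEEEEEEEEEEEECCC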